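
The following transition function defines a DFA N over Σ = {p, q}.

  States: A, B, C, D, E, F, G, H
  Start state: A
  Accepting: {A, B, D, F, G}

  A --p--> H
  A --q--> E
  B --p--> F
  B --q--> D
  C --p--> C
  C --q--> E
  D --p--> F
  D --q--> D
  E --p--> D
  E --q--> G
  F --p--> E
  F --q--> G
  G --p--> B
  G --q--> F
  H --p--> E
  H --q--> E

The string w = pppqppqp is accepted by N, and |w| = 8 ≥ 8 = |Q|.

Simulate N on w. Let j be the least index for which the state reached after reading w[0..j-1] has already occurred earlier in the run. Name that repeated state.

D

Run of N on w = p p p q p p q p:
  step 0: A  (start)
  step 1: H  (read p: A→H)
  step 2: E  (read p: H→E)
  step 3: D  (read p: E→D)
  step 4: D  (read q: D→D)   ← first repeat (D seen earlier)
  step 5: F  (read p: D→F)
  step 6: E  (read p: F→E)
  step 7: G  (read q: E→G)
  step 8: B  (read p: G→B)

The earliest repeat is at step j = 4: N is in D, which it already visited at step i = 3.
The DFA has 8 states, so the proof of the pumping lemma guarantees a repeated state among the first 8+1 visited; the segment between the two visits is the pumpable y.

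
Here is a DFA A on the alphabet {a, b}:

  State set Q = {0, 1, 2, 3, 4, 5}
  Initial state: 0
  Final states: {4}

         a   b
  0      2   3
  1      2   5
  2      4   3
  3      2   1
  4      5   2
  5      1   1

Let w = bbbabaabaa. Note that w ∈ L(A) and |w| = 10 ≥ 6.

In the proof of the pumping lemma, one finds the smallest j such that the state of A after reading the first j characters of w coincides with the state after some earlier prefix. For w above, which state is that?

1

Run of A on w = b b b a b a a b a a:
  step 0: 0  (start)
  step 1: 3  (read b: 0→3)
  step 2: 1  (read b: 3→1)
  step 3: 5  (read b: 1→5)
  step 4: 1  (read a: 5→1)   ← first repeat (1 seen earlier)
  step 5: 5  (read b: 1→5)
  step 6: 1  (read a: 5→1)
  step 7: 2  (read a: 1→2)
  step 8: 3  (read b: 2→3)
  step 9: 2  (read a: 3→2)
  step 10: 4  (read a: 2→4)

The earliest repeat is at step j = 4: A is in 1, which it already visited at step i = 2.
With |Q| = 6, pigeonhole forces a state repeat no later than step 6; the substring read between the first and second visits to that state can be pumped.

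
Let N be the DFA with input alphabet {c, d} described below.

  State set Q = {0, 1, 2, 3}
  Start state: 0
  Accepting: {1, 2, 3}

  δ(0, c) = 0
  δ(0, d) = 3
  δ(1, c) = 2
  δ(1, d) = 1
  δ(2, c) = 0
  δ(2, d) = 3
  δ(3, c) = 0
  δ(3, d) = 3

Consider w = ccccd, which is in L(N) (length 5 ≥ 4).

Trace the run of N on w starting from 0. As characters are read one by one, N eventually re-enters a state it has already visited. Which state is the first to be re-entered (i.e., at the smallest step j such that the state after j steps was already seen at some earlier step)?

Run of N on w = c c c c d:
  step 0: 0  (start)
  step 1: 0  (read c: 0→0)   ← first repeat (0 seen earlier)
  step 2: 0  (read c: 0→0)
  step 3: 0  (read c: 0→0)
  step 4: 0  (read c: 0→0)
  step 5: 3  (read d: 0→3)

The earliest repeat is at step j = 1: N is in 0, which it already visited at step i = 0.
Pumping length from the standard proof: p = 4 (the number of states). The repeated state found above gives |xy| = j ≤ 4 and |y| = j − i ≥ 1.

0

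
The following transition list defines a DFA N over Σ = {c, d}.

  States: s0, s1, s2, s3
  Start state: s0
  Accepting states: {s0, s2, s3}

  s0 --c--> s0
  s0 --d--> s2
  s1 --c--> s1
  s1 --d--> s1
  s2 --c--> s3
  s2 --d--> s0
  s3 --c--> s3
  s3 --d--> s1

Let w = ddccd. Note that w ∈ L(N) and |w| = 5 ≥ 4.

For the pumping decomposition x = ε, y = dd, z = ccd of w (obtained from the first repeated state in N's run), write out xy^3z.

xy^3z = ε·dd·dd·dd·ccd = ddddddccd.
Reading y = dd takes N from s0 back to s0, so after x·y·y·y the machine is still in s0, and z then leads to the accepting state s2. Hence ddddddccd ∈ L(N).

ddddddccd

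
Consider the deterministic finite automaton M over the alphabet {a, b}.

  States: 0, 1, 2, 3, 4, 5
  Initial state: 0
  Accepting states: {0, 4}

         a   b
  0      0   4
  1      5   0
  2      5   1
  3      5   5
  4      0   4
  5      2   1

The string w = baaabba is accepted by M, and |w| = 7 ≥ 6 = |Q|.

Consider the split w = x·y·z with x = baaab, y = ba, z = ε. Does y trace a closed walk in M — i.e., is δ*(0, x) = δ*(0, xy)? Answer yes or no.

State sequence: 0 -b-> 4 -a-> 0 -a-> 0 -a-> 0 -b-> 4 -b-> 4 -a-> 0

After x (step 5): 4. After xy (step 7): 0.
They differ (4 ≠ 0), so y is not a cycle from the state after x; this split is not the one the pumping-lemma construction produces, and pumping y need not keep the string in L(M).

no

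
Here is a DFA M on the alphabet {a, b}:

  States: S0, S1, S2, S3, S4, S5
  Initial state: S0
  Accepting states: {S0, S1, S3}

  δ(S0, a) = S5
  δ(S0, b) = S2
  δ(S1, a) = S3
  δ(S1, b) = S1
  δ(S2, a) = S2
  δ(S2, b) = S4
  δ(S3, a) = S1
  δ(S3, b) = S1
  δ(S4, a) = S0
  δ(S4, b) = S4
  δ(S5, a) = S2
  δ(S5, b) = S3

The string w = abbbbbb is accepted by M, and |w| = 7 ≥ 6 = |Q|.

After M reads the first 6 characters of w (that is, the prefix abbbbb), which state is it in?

S1

Run of M on the first 6 characters of w = a b b b b b:
  step 0: S0  (start)
  step 1: S5  (read a: S0→S5)
  step 2: S3  (read b: S5→S3)
  step 3: S1  (read b: S3→S1)
  step 4: S1  (read b: S1→S1)
  step 5: S1  (read b: S1→S1)
  step 6: S1  (read b: S1→S1)

After reading 6 characters, M is in state S1.
(This kind of state-tracing is the core of the pumping-lemma construction: with 6 states, pigeonhole forces a repeat within the first 6 steps.)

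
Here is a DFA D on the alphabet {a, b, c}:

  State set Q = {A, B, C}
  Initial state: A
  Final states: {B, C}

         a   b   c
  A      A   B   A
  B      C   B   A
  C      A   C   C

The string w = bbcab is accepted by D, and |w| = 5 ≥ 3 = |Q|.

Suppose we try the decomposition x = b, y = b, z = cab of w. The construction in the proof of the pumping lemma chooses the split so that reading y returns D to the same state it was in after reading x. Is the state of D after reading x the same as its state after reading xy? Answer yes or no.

State sequence: A -b-> B -b-> B

After x (step 1): B. After xy (step 2): B.
They match, so y = b drives D around a cycle from B back to itself; pumping y any number of times keeps D in B before reading z, and xyⁱz ∈ L(D) for every i ≥ 0.

yes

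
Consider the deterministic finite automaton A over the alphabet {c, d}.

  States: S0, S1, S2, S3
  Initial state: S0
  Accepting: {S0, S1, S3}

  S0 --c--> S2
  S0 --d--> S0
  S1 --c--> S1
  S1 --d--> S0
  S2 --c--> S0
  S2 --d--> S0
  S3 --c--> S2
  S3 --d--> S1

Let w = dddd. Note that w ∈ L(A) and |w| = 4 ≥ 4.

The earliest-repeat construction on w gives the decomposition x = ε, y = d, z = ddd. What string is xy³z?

dddddd

xy^3z = ε·d·d·d·ddd = dddddd.
Reading y = d takes A from S0 back to S0, so after x·y·y·y the machine is still in S0, and z then leads to the accepting state S0. Hence dddddd ∈ L(A).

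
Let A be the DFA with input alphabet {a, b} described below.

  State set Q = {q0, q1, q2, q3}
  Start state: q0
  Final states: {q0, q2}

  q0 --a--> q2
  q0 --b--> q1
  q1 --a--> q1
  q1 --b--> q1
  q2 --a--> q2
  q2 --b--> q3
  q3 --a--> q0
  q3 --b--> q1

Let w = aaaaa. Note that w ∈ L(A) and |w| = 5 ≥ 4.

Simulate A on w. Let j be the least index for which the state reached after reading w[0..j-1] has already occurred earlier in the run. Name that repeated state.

State sequence: q0 -a-> q2 -a-> q2 -a-> q2 -a-> q2 -a-> q2
First repeat at step 2: q2 was already visited.

The earliest repeat is at step j = 2: A is in q2, which it already visited at step i = 1.

q2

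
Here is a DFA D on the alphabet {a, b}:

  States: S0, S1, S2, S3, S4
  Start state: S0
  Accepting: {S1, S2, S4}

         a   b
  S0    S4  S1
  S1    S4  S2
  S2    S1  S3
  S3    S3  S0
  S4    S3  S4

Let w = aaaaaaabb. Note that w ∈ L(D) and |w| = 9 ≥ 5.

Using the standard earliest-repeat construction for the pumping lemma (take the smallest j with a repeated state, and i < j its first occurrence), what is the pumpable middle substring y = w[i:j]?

a

State sequence: S0 -a-> S4 -a-> S3 -a-> S3 -a-> S3 -a-> S3 -a-> S3 -a-> S3 -b-> S0 -b-> S1
First repeat at step 3: S3 was already visited.

So i = 2, j = 3, giving x = w[0:2] = aa, y = w[2:3] = a, z = w[3:9] = aaaabb.
Check: |xy| = 3 ≤ 5 and |y| = 1 ≥ 1. Reading y takes D from S3 back to S3, so every xyⁱz is accepted.
With |Q| = 5, pigeonhole forces a state repeat no later than step 5; the substring read between the first and second visits to that state can be pumped.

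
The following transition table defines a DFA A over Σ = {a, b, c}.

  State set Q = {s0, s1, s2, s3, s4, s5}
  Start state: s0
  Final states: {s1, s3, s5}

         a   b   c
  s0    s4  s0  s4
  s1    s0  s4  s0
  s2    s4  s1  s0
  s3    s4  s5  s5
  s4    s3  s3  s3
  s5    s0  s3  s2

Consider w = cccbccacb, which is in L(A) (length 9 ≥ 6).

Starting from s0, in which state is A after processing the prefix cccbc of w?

Run of A on the first 5 characters of w = c c c b c:
  step 0: s0  (start)
  step 1: s4  (read c: s0→s4)
  step 2: s3  (read c: s4→s3)
  step 3: s5  (read c: s3→s5)
  step 4: s3  (read b: s5→s3)
  step 5: s5  (read c: s3→s5)

After reading 5 characters, A is in state s5.
(This kind of state-tracing is the core of the pumping-lemma construction: with 6 states, pigeonhole forces a repeat within the first 6 steps.)

s5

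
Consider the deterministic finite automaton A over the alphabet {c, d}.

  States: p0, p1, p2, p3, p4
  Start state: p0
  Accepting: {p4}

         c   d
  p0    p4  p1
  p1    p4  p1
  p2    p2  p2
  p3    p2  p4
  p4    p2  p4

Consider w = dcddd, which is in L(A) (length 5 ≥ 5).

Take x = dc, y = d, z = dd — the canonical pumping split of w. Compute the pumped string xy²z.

dcdddd

xy^2z = dc·d·d·dd = dcdddd.
Reading y = d takes A from p4 back to p4, so after x·y·y the machine is still in p4, and z then leads to the accepting state p4. Hence dcdddd ∈ L(A).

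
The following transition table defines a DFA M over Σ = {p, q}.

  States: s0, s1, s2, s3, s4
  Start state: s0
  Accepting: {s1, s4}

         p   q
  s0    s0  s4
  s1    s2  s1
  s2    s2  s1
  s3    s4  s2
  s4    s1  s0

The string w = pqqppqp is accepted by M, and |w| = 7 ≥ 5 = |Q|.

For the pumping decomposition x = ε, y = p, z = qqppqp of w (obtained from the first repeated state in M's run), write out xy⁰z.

xy⁰z = xz = ε·qqppqp = qqppqp.
Reading y = p takes M from s0 back to s0, so after x the machine is still in s0, and z then leads to the accepting state s1. Hence qqppqp ∈ L(M).

qqppqp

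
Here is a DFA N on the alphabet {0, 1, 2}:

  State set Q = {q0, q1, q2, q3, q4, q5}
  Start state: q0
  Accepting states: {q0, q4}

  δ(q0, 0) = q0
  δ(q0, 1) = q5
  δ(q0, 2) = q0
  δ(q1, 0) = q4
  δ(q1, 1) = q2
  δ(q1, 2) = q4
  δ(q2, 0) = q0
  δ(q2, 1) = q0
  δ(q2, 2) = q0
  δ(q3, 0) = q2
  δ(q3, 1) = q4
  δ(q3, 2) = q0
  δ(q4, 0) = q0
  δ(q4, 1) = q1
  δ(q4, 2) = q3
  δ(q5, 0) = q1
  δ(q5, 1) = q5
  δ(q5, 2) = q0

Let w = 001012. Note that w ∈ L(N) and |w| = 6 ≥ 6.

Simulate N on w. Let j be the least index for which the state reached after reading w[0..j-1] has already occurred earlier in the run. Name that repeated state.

Run of N on w = 0 0 1 0 1 2:
  step 0: q0  (start)
  step 1: q0  (read 0: q0→q0)   ← first repeat (q0 seen earlier)
  step 2: q0  (read 0: q0→q0)
  step 3: q5  (read 1: q0→q5)
  step 4: q1  (read 0: q5→q1)
  step 5: q2  (read 1: q1→q2)
  step 6: q0  (read 2: q2→q0)

The earliest repeat is at step j = 1: N is in q0, which it already visited at step i = 0.
The DFA has 6 states, so the proof of the pumping lemma guarantees a repeated state among the first 6+1 visited; the segment between the two visits is the pumpable y.

q0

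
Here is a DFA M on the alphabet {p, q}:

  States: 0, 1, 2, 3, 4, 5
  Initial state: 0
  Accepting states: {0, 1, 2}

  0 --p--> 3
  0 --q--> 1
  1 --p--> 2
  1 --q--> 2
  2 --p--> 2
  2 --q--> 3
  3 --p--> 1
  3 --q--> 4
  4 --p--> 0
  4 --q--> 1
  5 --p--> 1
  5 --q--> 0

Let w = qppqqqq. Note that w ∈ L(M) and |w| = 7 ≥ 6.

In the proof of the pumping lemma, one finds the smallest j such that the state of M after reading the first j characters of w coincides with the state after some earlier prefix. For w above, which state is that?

2

Run of M on w = q p p q q q q:
  step 0: 0  (start)
  step 1: 1  (read q: 0→1)
  step 2: 2  (read p: 1→2)
  step 3: 2  (read p: 2→2)   ← first repeat (2 seen earlier)
  step 4: 3  (read q: 2→3)
  step 5: 4  (read q: 3→4)
  step 6: 1  (read q: 4→1)
  step 7: 2  (read q: 1→2)

The earliest repeat is at step j = 3: M is in 2, which it already visited at step i = 2.
With |Q| = 6, pigeonhole forces a state repeat no later than step 6; the substring read between the first and second visits to that state can be pumped.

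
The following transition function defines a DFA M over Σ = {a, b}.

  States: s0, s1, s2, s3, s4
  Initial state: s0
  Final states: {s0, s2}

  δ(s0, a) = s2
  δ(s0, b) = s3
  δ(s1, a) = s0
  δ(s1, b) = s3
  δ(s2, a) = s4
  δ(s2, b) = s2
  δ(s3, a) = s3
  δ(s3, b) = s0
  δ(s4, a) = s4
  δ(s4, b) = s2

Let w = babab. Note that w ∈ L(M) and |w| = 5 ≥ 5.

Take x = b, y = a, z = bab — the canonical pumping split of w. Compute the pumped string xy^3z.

xy^3z = b·a·a·a·bab = baaabab.
Reading y = a takes M from s3 back to s3, so after x·y·y·y the machine is still in s3, and z then leads to the accepting state s2. Hence baaabab ∈ L(M).

baaabab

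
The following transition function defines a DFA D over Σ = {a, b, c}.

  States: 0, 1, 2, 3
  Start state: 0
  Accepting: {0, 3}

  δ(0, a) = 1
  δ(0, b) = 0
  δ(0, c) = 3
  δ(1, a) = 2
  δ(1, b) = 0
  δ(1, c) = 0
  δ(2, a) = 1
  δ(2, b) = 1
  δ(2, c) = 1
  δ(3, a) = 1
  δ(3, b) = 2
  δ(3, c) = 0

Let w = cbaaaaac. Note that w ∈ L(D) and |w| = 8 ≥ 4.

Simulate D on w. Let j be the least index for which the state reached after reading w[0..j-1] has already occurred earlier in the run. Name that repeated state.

State sequence: 0 -c-> 3 -b-> 2 -a-> 1 -a-> 2 -a-> 1 -a-> 2 -a-> 1 -c-> 0
First repeat at step 4: 2 was already visited.

The earliest repeat is at step j = 4: D is in 2, which it already visited at step i = 2.
Pumping length from the standard proof: p = 4 (the number of states). The repeated state found above gives |xy| = j ≤ 4 and |y| = j − i ≥ 1.

2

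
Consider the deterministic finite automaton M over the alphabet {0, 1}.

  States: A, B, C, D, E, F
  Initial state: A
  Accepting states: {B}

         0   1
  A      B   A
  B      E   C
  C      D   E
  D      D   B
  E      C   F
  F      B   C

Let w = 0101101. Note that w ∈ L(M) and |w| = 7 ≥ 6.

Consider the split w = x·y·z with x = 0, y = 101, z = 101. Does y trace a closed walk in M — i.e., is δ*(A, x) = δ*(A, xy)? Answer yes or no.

yes

State sequence: A -0-> B -1-> C -0-> D -1-> B

After x (step 1): B. After xy (step 4): B.
They match, so y = 101 drives M around a cycle from B back to itself; pumping y any number of times keeps M in B before reading z, and xyⁱz ∈ L(M) for every i ≥ 0.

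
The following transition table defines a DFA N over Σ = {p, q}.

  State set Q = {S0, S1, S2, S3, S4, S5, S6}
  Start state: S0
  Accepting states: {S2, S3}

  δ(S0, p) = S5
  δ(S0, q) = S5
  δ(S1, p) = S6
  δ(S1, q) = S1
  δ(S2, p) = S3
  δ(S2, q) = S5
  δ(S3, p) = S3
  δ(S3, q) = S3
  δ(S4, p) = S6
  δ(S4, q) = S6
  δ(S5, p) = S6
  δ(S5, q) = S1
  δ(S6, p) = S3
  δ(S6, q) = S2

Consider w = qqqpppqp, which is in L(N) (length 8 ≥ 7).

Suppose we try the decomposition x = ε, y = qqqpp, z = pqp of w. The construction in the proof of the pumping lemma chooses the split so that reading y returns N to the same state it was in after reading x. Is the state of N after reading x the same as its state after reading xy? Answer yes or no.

no

State sequence: S0 -q-> S5 -q-> S1 -q-> S1 -p-> S6 -p-> S3

After x (step 0): S0. After xy (step 5): S3.
They differ (S0 ≠ S3), so y is not a cycle from the state after x; this split is not the one the pumping-lemma construction produces, and pumping y need not keep the string in L(N).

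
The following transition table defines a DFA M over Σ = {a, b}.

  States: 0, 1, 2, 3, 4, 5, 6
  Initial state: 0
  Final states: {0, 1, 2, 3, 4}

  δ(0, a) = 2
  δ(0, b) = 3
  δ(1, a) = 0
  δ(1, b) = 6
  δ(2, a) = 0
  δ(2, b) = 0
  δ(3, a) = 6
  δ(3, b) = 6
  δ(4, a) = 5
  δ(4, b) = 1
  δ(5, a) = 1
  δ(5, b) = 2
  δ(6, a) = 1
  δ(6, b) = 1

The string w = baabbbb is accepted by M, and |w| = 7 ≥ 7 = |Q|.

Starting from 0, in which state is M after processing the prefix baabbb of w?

6

Run of M on the first 6 characters of w = b a a b b b:
  step 0: 0  (start)
  step 1: 3  (read b: 0→3)
  step 2: 6  (read a: 3→6)
  step 3: 1  (read a: 6→1)
  step 4: 6  (read b: 1→6)
  step 5: 1  (read b: 6→1)
  step 6: 6  (read b: 1→6)

After reading 6 characters, M is in state 6.
(This kind of state-tracing is the core of the pumping-lemma construction: with 7 states, pigeonhole forces a repeat within the first 7 steps.)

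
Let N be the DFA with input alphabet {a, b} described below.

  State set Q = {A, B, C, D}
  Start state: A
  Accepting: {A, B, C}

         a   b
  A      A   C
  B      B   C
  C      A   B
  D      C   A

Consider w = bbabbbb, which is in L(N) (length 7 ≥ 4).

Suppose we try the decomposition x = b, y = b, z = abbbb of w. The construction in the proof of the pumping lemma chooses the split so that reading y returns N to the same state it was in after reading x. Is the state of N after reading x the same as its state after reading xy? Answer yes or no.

no

State sequence: A -b-> C -b-> B

After x (step 1): C. After xy (step 2): B.
They differ (C ≠ B), so y is not a cycle from the state after x; this split is not the one the pumping-lemma construction produces, and pumping y need not keep the string in L(N).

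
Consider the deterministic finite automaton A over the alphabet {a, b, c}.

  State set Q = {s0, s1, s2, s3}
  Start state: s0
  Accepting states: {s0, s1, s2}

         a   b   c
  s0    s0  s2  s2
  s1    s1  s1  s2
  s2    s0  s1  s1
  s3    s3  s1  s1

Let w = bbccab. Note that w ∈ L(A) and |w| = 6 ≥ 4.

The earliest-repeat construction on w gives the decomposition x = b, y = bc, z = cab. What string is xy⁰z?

bcab

xy⁰z = xz = b·cab = bcab.
Reading y = bc takes A from s2 back to s2, so after x the machine is still in s2, and z then leads to the accepting state s1. Hence bcab ∈ L(A).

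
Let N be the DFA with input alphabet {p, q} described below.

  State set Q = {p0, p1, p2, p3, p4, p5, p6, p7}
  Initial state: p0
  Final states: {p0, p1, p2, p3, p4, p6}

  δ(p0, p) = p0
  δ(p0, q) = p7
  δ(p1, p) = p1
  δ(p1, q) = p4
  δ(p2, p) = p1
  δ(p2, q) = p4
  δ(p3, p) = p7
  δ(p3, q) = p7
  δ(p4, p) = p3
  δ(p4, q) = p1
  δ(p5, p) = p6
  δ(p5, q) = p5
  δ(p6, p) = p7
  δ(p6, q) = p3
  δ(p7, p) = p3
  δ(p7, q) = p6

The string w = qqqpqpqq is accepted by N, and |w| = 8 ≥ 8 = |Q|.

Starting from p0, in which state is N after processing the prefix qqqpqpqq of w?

State sequence: p0 -q-> p7 -q-> p6 -q-> p3 -p-> p7 -q-> p6 -p-> p7 -q-> p6 -q-> p3

After reading 8 characters, N is in state p3.

p3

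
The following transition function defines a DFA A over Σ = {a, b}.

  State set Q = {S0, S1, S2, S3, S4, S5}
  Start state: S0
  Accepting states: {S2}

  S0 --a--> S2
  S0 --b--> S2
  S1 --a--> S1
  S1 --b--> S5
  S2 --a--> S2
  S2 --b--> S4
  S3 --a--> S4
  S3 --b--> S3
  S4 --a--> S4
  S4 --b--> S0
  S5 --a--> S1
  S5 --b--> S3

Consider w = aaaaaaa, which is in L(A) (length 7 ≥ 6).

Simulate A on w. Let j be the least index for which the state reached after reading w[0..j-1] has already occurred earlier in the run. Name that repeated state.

S2

Run of A on w = a a a a a a a:
  step 0: S0  (start)
  step 1: S2  (read a: S0→S2)
  step 2: S2  (read a: S2→S2)   ← first repeat (S2 seen earlier)
  step 3: S2  (read a: S2→S2)
  step 4: S2  (read a: S2→S2)
  step 5: S2  (read a: S2→S2)
  step 6: S2  (read a: S2→S2)
  step 7: S2  (read a: S2→S2)

The earliest repeat is at step j = 2: A is in S2, which it already visited at step i = 1.
The DFA has 6 states, so the proof of the pumping lemma guarantees a repeated state among the first 6+1 visited; the segment between the two visits is the pumpable y.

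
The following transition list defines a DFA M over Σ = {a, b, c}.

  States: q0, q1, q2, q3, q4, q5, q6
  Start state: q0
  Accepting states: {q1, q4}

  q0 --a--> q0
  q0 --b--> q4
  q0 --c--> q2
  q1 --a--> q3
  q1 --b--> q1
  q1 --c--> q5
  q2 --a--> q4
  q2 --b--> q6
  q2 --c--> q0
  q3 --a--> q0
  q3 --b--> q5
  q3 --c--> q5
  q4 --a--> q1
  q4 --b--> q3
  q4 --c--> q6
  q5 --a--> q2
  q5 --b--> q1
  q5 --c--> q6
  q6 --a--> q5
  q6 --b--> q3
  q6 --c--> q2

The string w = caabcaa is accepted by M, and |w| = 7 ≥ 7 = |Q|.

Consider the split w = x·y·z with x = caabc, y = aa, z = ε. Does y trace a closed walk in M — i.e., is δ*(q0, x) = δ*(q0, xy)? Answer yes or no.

no

Run of M on the first 7 characters of w = c a a b c a a:
  step 0: q0  (start)
  step 1: q2  (read c: q0→q2)
  step 2: q4  (read a: q2→q4)
  step 3: q1  (read a: q4→q1)
  step 4: q1  (read b: q1→q1)
  step 5: q5  (read c: q1→q5)
  step 6: q2  (read a: q5→q2)
  step 7: q4  (read a: q2→q4)

After x (step 5): q5. After xy (step 7): q4.
They differ (q5 ≠ q4), so y is not a cycle from the state after x; this split is not the one the pumping-lemma construction produces, and pumping y need not keep the string in L(M).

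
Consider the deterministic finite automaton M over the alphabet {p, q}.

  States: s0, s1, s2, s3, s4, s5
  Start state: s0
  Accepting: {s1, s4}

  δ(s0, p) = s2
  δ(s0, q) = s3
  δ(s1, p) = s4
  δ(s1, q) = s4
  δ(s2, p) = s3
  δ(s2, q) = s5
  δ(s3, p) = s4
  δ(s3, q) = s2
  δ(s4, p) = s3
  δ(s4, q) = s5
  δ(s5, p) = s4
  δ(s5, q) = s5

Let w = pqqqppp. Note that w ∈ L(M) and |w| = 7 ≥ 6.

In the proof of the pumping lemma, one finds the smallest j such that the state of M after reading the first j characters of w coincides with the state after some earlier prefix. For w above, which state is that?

s5

Run of M on w = p q q q p p p:
  step 0: s0  (start)
  step 1: s2  (read p: s0→s2)
  step 2: s5  (read q: s2→s5)
  step 3: s5  (read q: s5→s5)   ← first repeat (s5 seen earlier)
  step 4: s5  (read q: s5→s5)
  step 5: s4  (read p: s5→s4)
  step 6: s3  (read p: s4→s3)
  step 7: s4  (read p: s3→s4)

The earliest repeat is at step j = 3: M is in s5, which it already visited at step i = 2.
With |Q| = 6, pigeonhole forces a state repeat no later than step 6; the substring read between the first and second visits to that state can be pumped.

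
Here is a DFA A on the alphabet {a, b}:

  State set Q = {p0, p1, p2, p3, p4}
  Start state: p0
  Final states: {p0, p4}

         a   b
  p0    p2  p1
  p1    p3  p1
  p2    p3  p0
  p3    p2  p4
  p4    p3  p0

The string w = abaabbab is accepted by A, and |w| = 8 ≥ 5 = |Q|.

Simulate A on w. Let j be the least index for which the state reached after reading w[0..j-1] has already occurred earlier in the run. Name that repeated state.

Run of A on w = a b a a b b a b:
  step 0: p0  (start)
  step 1: p2  (read a: p0→p2)
  step 2: p0  (read b: p2→p0)   ← first repeat (p0 seen earlier)
  step 3: p2  (read a: p0→p2)
  step 4: p3  (read a: p2→p3)
  step 5: p4  (read b: p3→p4)
  step 6: p0  (read b: p4→p0)
  step 7: p2  (read a: p0→p2)
  step 8: p0  (read b: p2→p0)

The earliest repeat is at step j = 2: A is in p0, which it already visited at step i = 0.
The DFA has 5 states, so the proof of the pumping lemma guarantees a repeated state among the first 5+1 visited; the segment between the two visits is the pumpable y.

p0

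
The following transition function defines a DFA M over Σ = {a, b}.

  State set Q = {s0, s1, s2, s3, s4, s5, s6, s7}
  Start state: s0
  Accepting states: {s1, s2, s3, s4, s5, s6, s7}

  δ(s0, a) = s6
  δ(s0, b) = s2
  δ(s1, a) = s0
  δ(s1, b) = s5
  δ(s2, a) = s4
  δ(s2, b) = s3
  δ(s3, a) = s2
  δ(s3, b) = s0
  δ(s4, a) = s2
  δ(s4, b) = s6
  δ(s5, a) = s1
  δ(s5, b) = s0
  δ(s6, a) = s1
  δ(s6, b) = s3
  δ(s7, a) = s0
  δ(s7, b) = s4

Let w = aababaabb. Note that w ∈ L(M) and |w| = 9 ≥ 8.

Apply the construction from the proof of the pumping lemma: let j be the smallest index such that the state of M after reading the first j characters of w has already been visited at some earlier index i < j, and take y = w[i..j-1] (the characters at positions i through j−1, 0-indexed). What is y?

ba

State sequence: s0 -a-> s6 -a-> s1 -b-> s5 -a-> s1 -b-> s5 -a-> s1 -a-> s0 -b-> s2 -b-> s3
First repeat at step 4: s1 was already visited.

So i = 2, j = 4, giving x = w[0:2] = aa, y = w[2:4] = ba, z = w[4:9] = baabb.
Check: |xy| = 4 ≤ 8 and |y| = 2 ≥ 1. Reading y takes M from s1 back to s1, so every xyⁱz is accepted.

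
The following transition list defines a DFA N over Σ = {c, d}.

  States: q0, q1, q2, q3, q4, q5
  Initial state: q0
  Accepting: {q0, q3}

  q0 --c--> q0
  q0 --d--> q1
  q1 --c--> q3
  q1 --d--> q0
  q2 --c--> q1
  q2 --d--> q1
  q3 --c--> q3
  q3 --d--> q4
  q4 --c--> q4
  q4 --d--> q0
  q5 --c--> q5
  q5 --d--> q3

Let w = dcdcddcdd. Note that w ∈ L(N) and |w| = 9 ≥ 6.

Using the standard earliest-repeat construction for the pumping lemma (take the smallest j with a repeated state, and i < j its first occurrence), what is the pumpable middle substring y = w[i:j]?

c

State sequence: q0 -d-> q1 -c-> q3 -d-> q4 -c-> q4 -d-> q0 -d-> q1 -c-> q3 -d-> q4 -d-> q0
First repeat at step 4: q4 was already visited.

So i = 3, j = 4, giving x = w[0:3] = dcd, y = w[3:4] = c, z = w[4:9] = ddcdd.
Check: |xy| = 4 ≤ 6 and |y| = 1 ≥ 1. Reading y takes N from q4 back to q4, so every xyⁱz is accepted.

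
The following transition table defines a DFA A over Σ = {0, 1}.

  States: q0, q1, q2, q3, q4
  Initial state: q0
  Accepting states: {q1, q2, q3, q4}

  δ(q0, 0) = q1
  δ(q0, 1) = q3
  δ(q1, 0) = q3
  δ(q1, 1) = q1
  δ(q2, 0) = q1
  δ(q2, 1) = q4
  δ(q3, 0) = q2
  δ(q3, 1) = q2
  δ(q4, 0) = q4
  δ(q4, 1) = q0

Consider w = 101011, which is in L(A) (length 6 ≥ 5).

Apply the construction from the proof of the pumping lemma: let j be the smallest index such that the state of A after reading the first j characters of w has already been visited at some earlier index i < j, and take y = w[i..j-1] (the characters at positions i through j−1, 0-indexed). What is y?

State sequence: q0 -1-> q3 -0-> q2 -1-> q4 -0-> q4 -1-> q0 -1-> q3
First repeat at step 4: q4 was already visited.

So i = 3, j = 4, giving x = w[0:3] = 101, y = w[3:4] = 0, z = w[4:6] = 11.
Check: |xy| = 4 ≤ 5 and |y| = 1 ≥ 1. Reading y takes A from q4 back to q4, so every xyⁱz is accepted.
The DFA has 5 states, so the proof of the pumping lemma guarantees a repeated state among the first 5+1 visited; the segment between the two visits is the pumpable y.

0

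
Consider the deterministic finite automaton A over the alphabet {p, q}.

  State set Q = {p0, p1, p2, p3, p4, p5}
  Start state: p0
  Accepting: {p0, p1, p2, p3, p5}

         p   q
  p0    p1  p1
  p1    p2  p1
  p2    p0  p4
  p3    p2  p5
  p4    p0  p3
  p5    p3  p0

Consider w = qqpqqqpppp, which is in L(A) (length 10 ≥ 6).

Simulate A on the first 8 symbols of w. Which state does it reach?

State sequence: p0 -q-> p1 -q-> p1 -p-> p2 -q-> p4 -q-> p3 -q-> p5 -p-> p3 -p-> p2

After reading 8 characters, A is in state p2.
(This kind of state-tracing is the core of the pumping-lemma construction: with 6 states, pigeonhole forces a repeat within the first 6 steps.)

p2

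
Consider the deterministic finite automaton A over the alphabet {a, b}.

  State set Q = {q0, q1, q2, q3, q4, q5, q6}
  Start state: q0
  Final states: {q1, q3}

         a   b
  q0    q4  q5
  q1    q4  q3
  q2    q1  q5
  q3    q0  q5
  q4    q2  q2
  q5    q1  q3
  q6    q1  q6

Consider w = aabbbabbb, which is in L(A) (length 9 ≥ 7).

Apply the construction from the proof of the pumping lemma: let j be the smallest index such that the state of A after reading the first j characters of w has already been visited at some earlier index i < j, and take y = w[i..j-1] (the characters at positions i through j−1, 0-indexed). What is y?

State sequence: q0 -a-> q4 -a-> q2 -b-> q5 -b-> q3 -b-> q5 -a-> q1 -b-> q3 -b-> q5 -b-> q3
First repeat at step 5: q5 was already visited.

So i = 3, j = 5, giving x = w[0:3] = aab, y = w[3:5] = bb, z = w[5:9] = abbb.
Check: |xy| = 5 ≤ 7 and |y| = 2 ≥ 1. Reading y takes A from q5 back to q5, so every xyⁱz is accepted.

bb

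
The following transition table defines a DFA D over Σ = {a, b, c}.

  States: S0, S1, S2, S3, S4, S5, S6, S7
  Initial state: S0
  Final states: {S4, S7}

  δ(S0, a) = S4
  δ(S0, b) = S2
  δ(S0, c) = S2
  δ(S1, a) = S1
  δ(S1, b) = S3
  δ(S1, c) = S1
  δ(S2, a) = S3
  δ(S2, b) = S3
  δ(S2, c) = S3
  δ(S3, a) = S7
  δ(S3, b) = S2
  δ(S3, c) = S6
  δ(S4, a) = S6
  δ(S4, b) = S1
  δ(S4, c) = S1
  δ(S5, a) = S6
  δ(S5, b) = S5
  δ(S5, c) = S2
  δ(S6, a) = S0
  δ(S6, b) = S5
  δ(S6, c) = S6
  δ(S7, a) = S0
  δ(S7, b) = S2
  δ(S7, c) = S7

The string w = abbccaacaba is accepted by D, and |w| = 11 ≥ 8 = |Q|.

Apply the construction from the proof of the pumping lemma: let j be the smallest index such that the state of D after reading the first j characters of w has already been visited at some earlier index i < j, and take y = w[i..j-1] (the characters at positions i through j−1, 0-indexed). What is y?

Run of D on w = a b b c c a a c a b a:
  step 0: S0  (start)
  step 1: S4  (read a: S0→S4)
  step 2: S1  (read b: S4→S1)
  step 3: S3  (read b: S1→S3)
  step 4: S6  (read c: S3→S6)
  step 5: S6  (read c: S6→S6)   ← first repeat (S6 seen earlier)
  step 6: S0  (read a: S6→S0)
  step 7: S4  (read a: S0→S4)
  step 8: S1  (read c: S4→S1)
  step 9: S1  (read a: S1→S1)
  step 10: S3  (read b: S1→S3)
  step 11: S7  (read a: S3→S7)

So i = 4, j = 5, giving x = w[0:4] = abbc, y = w[4:5] = c, z = w[5:11] = aacaba.
Check: |xy| = 5 ≤ 8 and |y| = 1 ≥ 1. Reading y takes D from S6 back to S6, so every xyⁱz is accepted.
With |Q| = 8, pigeonhole forces a state repeat no later than step 8; the substring read between the first and second visits to that state can be pumped.

c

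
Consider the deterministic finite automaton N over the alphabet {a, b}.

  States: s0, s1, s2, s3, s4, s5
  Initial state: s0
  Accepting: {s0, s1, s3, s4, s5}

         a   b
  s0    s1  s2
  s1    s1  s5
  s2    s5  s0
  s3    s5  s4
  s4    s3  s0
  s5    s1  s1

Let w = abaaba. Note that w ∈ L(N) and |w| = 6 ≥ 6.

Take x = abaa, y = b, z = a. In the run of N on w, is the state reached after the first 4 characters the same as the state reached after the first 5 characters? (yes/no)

State sequence: s0 -a-> s1 -b-> s5 -a-> s1 -a-> s1 -b-> s5

After x (step 4): s1. After xy (step 5): s5.
They differ (s1 ≠ s5), so y is not a cycle from the state after x; this split is not the one the pumping-lemma construction produces, and pumping y need not keep the string in L(N).

no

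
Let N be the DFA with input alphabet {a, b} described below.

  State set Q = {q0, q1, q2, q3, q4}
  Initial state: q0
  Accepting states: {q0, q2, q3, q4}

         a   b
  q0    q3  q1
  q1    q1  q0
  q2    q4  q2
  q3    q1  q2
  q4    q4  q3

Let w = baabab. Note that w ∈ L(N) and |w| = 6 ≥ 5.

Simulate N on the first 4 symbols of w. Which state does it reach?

q0

Run of N on the first 4 characters of w = b a a b:
  step 0: q0  (start)
  step 1: q1  (read b: q0→q1)
  step 2: q1  (read a: q1→q1)
  step 3: q1  (read a: q1→q1)
  step 4: q0  (read b: q1→q0)

After reading 4 characters, N is in state q0.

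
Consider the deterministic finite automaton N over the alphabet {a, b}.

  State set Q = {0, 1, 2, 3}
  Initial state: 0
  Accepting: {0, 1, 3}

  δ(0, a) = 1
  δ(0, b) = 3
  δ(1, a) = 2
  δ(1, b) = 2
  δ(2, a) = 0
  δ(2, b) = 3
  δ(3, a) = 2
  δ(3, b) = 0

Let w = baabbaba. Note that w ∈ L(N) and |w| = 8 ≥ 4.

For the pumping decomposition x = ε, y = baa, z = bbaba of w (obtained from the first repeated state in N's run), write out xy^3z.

baabaabaabbaba

xy^3z = ε·baa·baa·baa·bbaba = baabaabaabbaba.
Reading y = baa takes N from 0 back to 0, so after x·y·y·y the machine is still in 0, and z then leads to the accepting state 0. Hence baabaabaabbaba ∈ L(N).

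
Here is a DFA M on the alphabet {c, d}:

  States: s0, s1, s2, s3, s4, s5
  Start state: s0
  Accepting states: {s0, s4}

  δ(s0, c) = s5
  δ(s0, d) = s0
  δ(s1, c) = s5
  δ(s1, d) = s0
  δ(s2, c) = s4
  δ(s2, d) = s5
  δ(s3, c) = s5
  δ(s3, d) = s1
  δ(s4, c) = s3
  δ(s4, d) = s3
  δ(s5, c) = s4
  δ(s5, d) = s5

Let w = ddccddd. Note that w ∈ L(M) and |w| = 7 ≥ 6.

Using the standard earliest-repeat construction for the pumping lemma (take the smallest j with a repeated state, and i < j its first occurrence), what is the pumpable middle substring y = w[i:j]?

d

State sequence: s0 -d-> s0 -d-> s0 -c-> s5 -c-> s4 -d-> s3 -d-> s1 -d-> s0
First repeat at step 1: s0 was already visited.

So i = 0, j = 1, giving x = w[0:0] = ε, y = w[0:1] = d, z = w[1:7] = dccddd.
Check: |xy| = 1 ≤ 6 and |y| = 1 ≥ 1. Reading y takes M from s0 back to s0, so every xyⁱz is accepted.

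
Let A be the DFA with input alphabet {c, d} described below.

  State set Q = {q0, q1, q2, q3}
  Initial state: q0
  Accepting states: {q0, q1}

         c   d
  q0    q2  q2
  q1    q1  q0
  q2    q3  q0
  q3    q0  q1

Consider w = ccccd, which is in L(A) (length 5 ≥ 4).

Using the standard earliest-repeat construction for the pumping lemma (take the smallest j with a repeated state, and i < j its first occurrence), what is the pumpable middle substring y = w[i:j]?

ccc

Run of A on w = c c c c d:
  step 0: q0  (start)
  step 1: q2  (read c: q0→q2)
  step 2: q3  (read c: q2→q3)
  step 3: q0  (read c: q3→q0)   ← first repeat (q0 seen earlier)
  step 4: q2  (read c: q0→q2)
  step 5: q0  (read d: q2→q0)

So i = 0, j = 3, giving x = w[0:0] = ε, y = w[0:3] = ccc, z = w[3:5] = cd.
Check: |xy| = 3 ≤ 4 and |y| = 3 ≥ 1. Reading y takes A from q0 back to q0, so every xyⁱz is accepted.
Pumping length from the standard proof: p = 4 (the number of states). The repeated state found above gives |xy| = j ≤ 4 and |y| = j − i ≥ 1.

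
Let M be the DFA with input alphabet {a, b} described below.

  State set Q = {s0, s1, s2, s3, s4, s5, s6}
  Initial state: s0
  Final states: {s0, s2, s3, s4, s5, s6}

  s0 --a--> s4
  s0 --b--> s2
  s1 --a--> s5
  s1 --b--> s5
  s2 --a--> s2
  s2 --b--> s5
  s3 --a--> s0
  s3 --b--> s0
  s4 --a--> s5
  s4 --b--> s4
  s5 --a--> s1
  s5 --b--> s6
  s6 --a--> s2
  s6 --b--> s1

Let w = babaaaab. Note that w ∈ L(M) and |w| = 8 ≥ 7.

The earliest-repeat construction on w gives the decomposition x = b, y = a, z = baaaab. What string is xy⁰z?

bbaaaab

xy⁰z = xz = b·baaaab = bbaaaab.
Reading y = a takes M from s2 back to s2, so after x the machine is still in s2, and z then leads to the accepting state s6. Hence bbaaaab ∈ L(M).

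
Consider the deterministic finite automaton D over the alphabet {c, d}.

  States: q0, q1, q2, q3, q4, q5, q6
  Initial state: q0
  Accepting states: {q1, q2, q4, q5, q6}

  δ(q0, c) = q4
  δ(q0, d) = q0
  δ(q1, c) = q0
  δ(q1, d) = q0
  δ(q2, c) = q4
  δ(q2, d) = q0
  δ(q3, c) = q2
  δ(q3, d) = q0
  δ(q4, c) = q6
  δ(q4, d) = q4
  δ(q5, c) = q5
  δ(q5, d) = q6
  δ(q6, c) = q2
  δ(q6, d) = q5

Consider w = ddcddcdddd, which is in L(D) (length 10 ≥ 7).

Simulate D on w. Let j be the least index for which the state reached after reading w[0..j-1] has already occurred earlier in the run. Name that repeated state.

q0

State sequence: q0 -d-> q0 -d-> q0 -c-> q4 -d-> q4 -d-> q4 -c-> q6 -d-> q5 -d-> q6 -d-> q5 -d-> q6
First repeat at step 1: q0 was already visited.

The earliest repeat is at step j = 1: D is in q0, which it already visited at step i = 0.
Since D has 7 states, any run of length ≥ 7 visits 7+1 states, so by pigeonhole some state repeats within the first 7 steps — that repeat gives the pumpable loop.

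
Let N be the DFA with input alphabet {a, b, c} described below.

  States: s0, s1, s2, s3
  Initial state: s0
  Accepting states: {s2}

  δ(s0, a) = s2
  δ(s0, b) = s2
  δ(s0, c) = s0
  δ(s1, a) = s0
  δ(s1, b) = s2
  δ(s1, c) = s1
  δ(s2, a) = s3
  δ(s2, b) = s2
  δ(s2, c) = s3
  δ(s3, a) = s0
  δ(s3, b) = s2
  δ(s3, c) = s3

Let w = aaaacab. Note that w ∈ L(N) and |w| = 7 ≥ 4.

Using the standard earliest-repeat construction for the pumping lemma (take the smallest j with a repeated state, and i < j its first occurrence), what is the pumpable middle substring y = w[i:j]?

aaa

State sequence: s0 -a-> s2 -a-> s3 -a-> s0 -a-> s2 -c-> s3 -a-> s0 -b-> s2
First repeat at step 3: s0 was already visited.

So i = 0, j = 3, giving x = w[0:0] = ε, y = w[0:3] = aaa, z = w[3:7] = acab.
Check: |xy| = 3 ≤ 4 and |y| = 3 ≥ 1. Reading y takes N from s0 back to s0, so every xyⁱz is accepted.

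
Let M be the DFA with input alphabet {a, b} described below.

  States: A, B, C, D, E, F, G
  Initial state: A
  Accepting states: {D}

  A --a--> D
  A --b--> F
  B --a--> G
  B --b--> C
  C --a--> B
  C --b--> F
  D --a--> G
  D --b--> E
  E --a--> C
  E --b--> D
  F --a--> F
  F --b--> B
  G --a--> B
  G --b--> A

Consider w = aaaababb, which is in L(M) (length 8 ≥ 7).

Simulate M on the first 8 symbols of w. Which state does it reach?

D

State sequence: A -a-> D -a-> G -a-> B -a-> G -b-> A -a-> D -b-> E -b-> D

After reading 8 characters, M is in state D.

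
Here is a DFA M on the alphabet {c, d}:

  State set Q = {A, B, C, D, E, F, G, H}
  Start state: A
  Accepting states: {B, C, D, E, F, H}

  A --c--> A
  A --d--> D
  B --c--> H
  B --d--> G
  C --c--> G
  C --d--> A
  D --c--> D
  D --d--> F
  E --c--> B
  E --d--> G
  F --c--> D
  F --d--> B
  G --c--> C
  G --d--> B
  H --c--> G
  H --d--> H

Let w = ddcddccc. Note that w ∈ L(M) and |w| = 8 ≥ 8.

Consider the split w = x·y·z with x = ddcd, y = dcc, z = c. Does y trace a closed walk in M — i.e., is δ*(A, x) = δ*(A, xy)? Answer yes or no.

State sequence: A -d-> D -d-> F -c-> D -d-> F -d-> B -c-> H -c-> G

After x (step 4): F. After xy (step 7): G.
They differ (F ≠ G), so y is not a cycle from the state after x; this split is not the one the pumping-lemma construction produces, and pumping y need not keep the string in L(M).

no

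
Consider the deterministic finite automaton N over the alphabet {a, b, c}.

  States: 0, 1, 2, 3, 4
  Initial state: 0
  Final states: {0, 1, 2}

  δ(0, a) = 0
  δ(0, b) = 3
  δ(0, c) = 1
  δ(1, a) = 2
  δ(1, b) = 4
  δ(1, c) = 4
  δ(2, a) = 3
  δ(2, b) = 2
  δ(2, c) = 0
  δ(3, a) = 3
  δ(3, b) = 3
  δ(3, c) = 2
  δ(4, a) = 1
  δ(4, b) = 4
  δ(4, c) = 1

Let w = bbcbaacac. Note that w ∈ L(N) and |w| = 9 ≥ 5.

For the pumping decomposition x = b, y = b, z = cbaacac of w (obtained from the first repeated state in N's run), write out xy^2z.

bbbcbaacac

xy^2z = b·b·b·cbaacac = bbbcbaacac.
Reading y = b takes N from 3 back to 3, so after x·y·y the machine is still in 3, and z then leads to the accepting state 2. Hence bbbcbaacac ∈ L(N).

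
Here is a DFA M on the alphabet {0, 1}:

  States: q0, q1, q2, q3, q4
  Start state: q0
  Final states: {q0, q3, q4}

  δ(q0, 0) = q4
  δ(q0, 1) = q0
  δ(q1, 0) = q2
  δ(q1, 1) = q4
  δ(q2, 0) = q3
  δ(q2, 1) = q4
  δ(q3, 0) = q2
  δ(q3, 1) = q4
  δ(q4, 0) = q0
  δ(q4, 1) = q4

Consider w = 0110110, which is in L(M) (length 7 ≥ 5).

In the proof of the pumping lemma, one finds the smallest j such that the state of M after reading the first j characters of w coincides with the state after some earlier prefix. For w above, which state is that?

q4

Run of M on w = 0 1 1 0 1 1 0:
  step 0: q0  (start)
  step 1: q4  (read 0: q0→q4)
  step 2: q4  (read 1: q4→q4)   ← first repeat (q4 seen earlier)
  step 3: q4  (read 1: q4→q4)
  step 4: q0  (read 0: q4→q0)
  step 5: q0  (read 1: q0→q0)
  step 6: q0  (read 1: q0→q0)
  step 7: q4  (read 0: q0→q4)

The earliest repeat is at step j = 2: M is in q4, which it already visited at step i = 1.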